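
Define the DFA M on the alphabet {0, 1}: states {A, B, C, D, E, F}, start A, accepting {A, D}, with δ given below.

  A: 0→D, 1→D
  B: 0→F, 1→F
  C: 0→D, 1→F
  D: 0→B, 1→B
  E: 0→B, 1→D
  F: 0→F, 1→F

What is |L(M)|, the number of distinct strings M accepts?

The useful subgraph on states {A, D} is acyclic, so L(M) is finite; the longest accepting path visits 2 useful states, giving maximum string length 1.
Counting accepting paths from A by length: 1 of length 0, 2 of length 1. Total 3.

3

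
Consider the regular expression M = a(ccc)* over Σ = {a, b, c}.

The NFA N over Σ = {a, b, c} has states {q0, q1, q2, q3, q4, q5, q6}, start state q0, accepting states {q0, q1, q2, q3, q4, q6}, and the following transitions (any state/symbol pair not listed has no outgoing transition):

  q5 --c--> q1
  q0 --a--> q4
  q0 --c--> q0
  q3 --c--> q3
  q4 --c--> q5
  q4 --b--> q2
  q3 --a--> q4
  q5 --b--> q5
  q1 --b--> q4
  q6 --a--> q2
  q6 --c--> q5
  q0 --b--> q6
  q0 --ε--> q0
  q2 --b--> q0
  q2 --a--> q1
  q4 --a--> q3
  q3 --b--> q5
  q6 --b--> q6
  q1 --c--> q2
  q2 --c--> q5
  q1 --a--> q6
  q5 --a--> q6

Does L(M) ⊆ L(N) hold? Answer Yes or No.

Yes

Converting the expression M to a DFA (subset construction, then merging equivalent states) gives the minimal DFA with states {m0, m1, m2, m3, m4}, start state m0, accepting states {m1} and transitions m0: a→m1, b→m2, c→m2; m1: a→m2, b→m2, c→m3; m2: a→m2, b→m2, c→m2; m3: a→m2, b→m2, c→m4; m4: a→m2, b→m2, c→m1.
Exploring the product automaton M × N from the start pair (m0, q0), following both machines on each input symbol, reaches 12 state pairs: (m0, q0), (m1, q4), (m2, q6), (m2, q0), (m2, q3), (m2, q2), (m3, q5), (m2, q5), (m2, q4), (m2, q1), (m4, q1), (m1, q2).
M accepts in {m1} and N accepts in {q0, q1, q2, q3, q4, q6}. The reachable pairs whose M-component is accepting are (m1, q4), (m1, q2); in each of them the N-component is accepting too, so the product for L(M) \ L(N) (M-component accepting, N-component rejecting) has no reachable accepting pair and the difference is empty.
Hence every string in L(M) is also in L(N).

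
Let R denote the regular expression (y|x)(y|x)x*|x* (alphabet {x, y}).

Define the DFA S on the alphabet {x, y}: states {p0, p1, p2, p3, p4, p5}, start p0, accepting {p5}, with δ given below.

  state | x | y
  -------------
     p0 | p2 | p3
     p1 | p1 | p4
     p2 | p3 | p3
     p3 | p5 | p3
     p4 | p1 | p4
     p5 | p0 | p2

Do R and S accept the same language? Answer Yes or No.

The empty string ε is accepted by R but rejected by S.
So L(R) ≠ L(S).

No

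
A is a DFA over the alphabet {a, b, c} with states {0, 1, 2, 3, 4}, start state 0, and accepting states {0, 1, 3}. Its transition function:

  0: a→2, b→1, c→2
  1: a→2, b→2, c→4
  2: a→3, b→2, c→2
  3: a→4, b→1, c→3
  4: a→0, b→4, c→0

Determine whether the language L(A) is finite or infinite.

infinite

State 2 is reachable from the start and can reach an accepting state, and it lies on the cycle 2 → 2.
Traversing that cycle any number of times yields accepted strings of unbounded length, so the language is infinite.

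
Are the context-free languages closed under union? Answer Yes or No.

Yes

Take grammars for L₁ and L₂ with disjoint nonterminals and start symbols S₁, S₂; the grammar with a new start symbol and productions S → S₁ | S₂ generates L₁ ∪ L₂.
So the context-free languages are closed under union.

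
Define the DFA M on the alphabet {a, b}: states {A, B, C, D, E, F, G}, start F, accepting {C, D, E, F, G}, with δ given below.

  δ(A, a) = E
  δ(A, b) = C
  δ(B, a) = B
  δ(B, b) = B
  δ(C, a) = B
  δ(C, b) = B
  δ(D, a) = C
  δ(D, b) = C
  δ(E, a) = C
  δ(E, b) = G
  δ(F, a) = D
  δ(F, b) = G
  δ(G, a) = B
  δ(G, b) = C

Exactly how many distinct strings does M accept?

6

The useful subgraph on states {C, D, F, G} is acyclic, so L(M) is finite; the longest accepting path visits 3 useful states, giving maximum string length 2.
Counting accepting paths from F by length: 1 of length 0, 2 of length 1, 3 of length 2. Total 6.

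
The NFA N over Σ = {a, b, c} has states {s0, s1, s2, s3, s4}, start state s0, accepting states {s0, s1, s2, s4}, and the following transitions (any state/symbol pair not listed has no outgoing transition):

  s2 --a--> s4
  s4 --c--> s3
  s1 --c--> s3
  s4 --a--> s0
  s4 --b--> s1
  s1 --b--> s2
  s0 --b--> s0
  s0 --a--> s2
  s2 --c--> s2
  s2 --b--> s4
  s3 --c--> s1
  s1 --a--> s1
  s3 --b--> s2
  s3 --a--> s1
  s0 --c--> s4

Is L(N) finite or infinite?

State s0 is reachable from the start and can reach an accepting state, and it lies on the cycle s0 → s0.
Traversing that cycle any number of times yields accepted strings of unbounded length, so the language is infinite.

infinite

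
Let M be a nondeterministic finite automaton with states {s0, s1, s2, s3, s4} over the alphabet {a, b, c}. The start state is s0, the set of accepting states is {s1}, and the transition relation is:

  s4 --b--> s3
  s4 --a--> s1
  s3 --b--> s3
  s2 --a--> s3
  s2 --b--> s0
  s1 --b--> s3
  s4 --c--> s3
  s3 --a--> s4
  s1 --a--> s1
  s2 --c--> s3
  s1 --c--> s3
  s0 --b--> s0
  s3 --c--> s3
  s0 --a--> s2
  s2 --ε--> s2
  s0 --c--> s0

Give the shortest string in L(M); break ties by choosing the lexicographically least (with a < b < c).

A breadth-first search from s0 reaches an accepting state first via the path s0 → s2 → s3 → s4 → s1 on input aaaa.
No string of length < 4 is accepted (BFS exhausts all shorter strings without reaching an accepting state), and aaaa is the lexicographically least accepting string of length 4.

aaaa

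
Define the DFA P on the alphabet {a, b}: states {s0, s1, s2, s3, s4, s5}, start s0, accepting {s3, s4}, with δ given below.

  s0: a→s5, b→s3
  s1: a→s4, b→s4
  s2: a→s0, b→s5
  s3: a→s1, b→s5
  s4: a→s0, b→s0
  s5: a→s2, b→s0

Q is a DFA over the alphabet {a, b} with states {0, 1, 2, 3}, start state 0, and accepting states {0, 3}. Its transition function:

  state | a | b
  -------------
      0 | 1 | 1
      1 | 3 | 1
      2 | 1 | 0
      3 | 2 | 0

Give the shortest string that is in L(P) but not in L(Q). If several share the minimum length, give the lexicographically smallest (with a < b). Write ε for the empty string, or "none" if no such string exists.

b

The string b is accepted by P but not by Q.
No shorter string lies in the difference, and b is the lexicographically first length-1 string in L(P) \ L(Q).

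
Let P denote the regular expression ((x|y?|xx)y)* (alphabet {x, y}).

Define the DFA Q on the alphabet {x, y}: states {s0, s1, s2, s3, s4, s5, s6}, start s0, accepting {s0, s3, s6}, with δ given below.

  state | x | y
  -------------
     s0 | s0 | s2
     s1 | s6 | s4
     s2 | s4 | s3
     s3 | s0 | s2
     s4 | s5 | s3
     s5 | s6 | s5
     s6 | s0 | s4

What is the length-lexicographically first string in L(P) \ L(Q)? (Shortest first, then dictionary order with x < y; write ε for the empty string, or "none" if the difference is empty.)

y

The string y is accepted by P but not by Q.
No shorter string lies in the difference, and y is the lexicographically first length-1 string in L(P) \ L(Q).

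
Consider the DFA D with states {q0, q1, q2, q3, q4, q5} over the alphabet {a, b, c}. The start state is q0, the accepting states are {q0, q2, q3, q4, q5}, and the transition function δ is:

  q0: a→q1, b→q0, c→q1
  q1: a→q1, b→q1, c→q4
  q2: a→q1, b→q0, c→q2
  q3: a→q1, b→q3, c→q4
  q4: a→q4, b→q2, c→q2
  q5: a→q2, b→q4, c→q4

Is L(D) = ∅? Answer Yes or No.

The empty string ε is accepted: the run q0 ends in the accepting state q0.
Since at least one string is accepted, L(D) is not empty.

No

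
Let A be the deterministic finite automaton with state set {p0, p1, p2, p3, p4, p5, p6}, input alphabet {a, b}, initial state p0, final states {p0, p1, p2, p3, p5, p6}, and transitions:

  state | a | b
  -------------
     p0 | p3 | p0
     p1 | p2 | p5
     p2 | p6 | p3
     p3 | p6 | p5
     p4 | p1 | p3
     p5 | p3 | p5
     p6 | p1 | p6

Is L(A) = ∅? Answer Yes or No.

No

The empty string ε is accepted: the run p0 ends in the accepting state p0.
Since at least one string is accepted, L(A) is not empty.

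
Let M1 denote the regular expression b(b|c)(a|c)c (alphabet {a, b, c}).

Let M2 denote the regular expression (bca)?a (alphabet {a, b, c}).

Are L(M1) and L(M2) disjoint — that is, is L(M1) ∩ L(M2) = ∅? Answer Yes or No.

Converting the expression M1 to a DFA (subset construction, then merging equivalent states) gives the minimal DFA with states {r0, r1, r2, r3, r4, r5}, start state r0, accepting states {r5} and transitions r0: a→r1, b→r2, c→r1; r1: a→r1, b→r1, c→r1; r2: a→r1, b→r3, c→r3; r3: a→r4, b→r1, c→r4; r4: a→r1, b→r1, c→r5; r5: a→r1, b→r1, c→r1.
Converting the expression M2 to a DFA (subset construction, then merging equivalent states) gives the minimal DFA with states {t0, t1, t2, t3, t4, t5}, start state t0, accepting states {t1} and transitions t0: a→t1, b→t2, c→t3; t1: a→t3, b→t3, c→t3; t2: a→t3, b→t3, c→t4; t3: a→t3, b→t3, c→t3; t4: a→t5, b→t3, c→t3; t5: a→t1, b→t3, c→t3.
Exploring the product automaton M1 × M2 from the start pair (r0, t0), following both machines on each input symbol, reaches 9 state pairs: (r0, t0), (r1, t1), (r2, t2), (r1, t3), (r3, t3), (r3, t4), (r4, t3), (r4, t5), (r5, t3).
M1 accepts in {r5} and M2 accepts in {t1}; no reachable pair has both components accepting, so no string drives both machines to acceptance simultaneously and L(M1) ∩ L(M2) = ∅.
So no string is accepted by both, and the intersection is empty.

Yes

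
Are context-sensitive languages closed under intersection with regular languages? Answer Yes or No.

Every regular language is context-sensitive, and context-sensitive languages are closed under intersection (an LBA runs the DFA check and then the LBA for L on the same linear tape).
So the context-sensitive languages are closed under intersection with a regular language.

Yes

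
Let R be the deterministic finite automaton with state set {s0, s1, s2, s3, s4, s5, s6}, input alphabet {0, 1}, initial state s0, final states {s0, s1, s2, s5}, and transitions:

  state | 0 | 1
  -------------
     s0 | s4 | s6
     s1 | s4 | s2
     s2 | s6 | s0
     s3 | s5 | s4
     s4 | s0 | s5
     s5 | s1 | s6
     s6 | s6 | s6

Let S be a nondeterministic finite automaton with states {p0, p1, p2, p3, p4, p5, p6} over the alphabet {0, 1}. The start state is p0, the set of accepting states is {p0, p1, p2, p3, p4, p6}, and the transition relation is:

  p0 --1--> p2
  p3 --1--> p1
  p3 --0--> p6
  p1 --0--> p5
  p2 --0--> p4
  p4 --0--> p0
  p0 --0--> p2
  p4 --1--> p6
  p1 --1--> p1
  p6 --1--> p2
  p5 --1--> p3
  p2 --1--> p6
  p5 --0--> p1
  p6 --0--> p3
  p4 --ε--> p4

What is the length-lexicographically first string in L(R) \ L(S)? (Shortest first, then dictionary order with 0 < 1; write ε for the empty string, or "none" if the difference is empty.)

The string 01011010010 is accepted by R but not by S.
No shorter string lies in the difference, and 01011010010 is the lexicographically first length-11 string in L(R) \ L(S).

01011010010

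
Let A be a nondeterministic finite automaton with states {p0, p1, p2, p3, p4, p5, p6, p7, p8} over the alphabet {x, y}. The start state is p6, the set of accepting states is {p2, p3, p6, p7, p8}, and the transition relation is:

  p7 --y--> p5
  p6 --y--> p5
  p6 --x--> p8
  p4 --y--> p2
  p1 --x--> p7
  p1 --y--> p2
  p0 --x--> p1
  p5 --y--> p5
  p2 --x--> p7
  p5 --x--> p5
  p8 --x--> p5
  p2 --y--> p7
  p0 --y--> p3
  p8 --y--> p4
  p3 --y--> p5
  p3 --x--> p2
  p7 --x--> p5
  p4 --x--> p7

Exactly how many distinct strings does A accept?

The useful subgraph on states {p2, p4, p6, p7, p8} is acyclic, so L(A) is finite; the longest accepting path visits 5 useful states, giving maximum string length 4.
Counting accepting paths from p6 by length: 1 of length 0, 1 of length 1, 2 of length 3, 2 of length 4. Total 6.

6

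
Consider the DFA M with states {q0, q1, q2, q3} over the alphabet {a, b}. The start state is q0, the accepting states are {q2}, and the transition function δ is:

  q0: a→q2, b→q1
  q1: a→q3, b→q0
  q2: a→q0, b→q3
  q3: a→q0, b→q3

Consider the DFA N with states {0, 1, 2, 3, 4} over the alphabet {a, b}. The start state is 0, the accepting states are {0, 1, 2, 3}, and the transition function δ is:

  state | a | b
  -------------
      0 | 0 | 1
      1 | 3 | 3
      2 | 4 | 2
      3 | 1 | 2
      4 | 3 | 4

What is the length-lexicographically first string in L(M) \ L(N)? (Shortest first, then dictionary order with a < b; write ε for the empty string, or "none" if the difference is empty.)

bbbba

The string bbbba is accepted by M but not by N.
No shorter string lies in the difference, and bbbba is the lexicographically first length-5 string in L(M) \ L(N).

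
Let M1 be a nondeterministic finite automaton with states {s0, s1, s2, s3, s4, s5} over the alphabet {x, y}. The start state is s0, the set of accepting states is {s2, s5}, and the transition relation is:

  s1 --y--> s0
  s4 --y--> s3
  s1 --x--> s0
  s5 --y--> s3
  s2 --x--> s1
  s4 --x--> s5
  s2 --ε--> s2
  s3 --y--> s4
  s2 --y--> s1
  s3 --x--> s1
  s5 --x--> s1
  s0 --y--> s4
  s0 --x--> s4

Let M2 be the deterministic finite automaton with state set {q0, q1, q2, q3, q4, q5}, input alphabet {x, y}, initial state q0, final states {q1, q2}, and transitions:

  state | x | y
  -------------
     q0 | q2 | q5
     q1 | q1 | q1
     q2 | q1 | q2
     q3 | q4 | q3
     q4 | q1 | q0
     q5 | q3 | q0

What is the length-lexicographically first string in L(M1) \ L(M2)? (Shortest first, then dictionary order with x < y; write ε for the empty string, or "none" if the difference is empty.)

yx

The string yx is accepted by M1 but not by M2.
No shorter string lies in the difference, and yx is the lexicographically first length-2 string in L(M1) \ L(M2).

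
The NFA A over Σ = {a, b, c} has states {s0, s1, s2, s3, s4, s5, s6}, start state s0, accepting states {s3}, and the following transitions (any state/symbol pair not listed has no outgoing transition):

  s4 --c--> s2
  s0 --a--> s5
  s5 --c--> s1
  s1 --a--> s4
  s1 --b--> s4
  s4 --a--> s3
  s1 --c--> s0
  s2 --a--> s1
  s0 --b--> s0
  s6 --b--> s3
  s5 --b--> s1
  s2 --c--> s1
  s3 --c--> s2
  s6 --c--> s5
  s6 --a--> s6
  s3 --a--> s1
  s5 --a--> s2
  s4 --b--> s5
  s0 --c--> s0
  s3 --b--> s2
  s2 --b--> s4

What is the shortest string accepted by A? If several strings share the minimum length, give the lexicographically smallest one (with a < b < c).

A breadth-first search from s0 reaches an accepting state first via the path s0 → s5 → s2 → s4 → s3 on input aaba.
No string of length < 4 is accepted (BFS exhausts all shorter strings without reaching an accepting state), and aaba is the lexicographically least accepting string of length 4.

aaba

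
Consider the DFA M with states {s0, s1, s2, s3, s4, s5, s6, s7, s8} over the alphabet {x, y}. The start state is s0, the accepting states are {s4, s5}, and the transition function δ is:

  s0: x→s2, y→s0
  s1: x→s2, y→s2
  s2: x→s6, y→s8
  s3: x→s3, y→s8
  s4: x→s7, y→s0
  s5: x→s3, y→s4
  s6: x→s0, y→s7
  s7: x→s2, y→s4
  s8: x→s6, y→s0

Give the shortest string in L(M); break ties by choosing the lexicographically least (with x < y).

A breadth-first search from s0 reaches an accepting state first via the path s0 → s2 → s6 → s7 → s4 on input xxyy.
No string of length < 4 is accepted (BFS exhausts all shorter strings without reaching an accepting state), and xxyy is the lexicographically least accepting string of length 4.

xxyy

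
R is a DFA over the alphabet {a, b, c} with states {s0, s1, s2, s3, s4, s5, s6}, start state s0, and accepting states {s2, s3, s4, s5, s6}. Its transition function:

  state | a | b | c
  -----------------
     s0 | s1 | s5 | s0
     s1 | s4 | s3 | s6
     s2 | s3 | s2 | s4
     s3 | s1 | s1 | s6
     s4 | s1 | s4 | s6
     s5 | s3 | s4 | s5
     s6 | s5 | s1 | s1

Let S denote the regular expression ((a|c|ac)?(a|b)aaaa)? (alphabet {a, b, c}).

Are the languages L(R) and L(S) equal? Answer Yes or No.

The string b is accepted by R but rejected by S.
So L(R) ≠ L(S).

No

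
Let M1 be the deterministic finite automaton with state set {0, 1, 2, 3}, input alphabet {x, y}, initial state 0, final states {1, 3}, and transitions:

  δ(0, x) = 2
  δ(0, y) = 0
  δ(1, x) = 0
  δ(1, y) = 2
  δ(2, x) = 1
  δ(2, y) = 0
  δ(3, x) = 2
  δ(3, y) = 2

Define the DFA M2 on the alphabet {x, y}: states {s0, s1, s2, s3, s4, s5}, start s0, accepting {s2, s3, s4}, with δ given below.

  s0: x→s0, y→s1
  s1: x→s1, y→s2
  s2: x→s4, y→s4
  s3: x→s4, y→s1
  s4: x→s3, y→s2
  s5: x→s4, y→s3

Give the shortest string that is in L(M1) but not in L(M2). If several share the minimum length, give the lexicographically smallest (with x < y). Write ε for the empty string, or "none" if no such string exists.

The string xx is accepted by M1 but not by M2.
No shorter string lies in the difference, and xx is the lexicographically first length-2 string in L(M1) \ L(M2).

xx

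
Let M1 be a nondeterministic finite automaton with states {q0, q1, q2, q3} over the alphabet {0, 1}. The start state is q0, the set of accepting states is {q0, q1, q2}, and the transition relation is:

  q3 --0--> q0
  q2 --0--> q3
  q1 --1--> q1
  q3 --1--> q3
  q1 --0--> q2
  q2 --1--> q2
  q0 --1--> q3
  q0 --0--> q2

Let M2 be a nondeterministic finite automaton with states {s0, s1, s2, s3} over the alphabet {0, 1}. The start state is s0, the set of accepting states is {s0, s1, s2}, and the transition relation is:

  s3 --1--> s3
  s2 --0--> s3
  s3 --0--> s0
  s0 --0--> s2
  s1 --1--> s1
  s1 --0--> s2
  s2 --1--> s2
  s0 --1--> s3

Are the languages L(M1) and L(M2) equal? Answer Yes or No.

Exploring the product automaton M1 × M2 from the start pair (q0, s0), following both machines on each input symbol, reaches 3 state pairs: (q0, s0), (q2, s2), (q3, s3).
M1 accepts in {q0, q1, q2} and M2 accepts in {s0, s1, s2}. In every reachable pair the two components are either both accepting — (q0, s0), (q2, s2) — or both non-accepting, so no string is accepted by exactly one of the machines: L(M1) \ L(M2) and L(M2) \ L(M1) are both empty.
Hence every string is accepted by M1 iff it is accepted by M2, and the two languages coincide.

Yes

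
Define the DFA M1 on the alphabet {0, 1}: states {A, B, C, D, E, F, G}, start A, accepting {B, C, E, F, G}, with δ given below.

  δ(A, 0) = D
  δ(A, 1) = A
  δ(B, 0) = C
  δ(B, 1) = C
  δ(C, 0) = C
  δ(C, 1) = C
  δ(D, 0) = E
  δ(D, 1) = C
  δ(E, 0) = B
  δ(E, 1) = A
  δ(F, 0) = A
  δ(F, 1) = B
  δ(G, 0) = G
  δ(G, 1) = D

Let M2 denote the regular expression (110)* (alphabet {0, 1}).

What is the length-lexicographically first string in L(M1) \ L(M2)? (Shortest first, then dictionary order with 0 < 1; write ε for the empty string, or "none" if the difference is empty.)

00

The string 00 is accepted by M1 but not by M2.
No shorter string lies in the difference, and 00 is the lexicographically first length-2 string in L(M1) \ L(M2).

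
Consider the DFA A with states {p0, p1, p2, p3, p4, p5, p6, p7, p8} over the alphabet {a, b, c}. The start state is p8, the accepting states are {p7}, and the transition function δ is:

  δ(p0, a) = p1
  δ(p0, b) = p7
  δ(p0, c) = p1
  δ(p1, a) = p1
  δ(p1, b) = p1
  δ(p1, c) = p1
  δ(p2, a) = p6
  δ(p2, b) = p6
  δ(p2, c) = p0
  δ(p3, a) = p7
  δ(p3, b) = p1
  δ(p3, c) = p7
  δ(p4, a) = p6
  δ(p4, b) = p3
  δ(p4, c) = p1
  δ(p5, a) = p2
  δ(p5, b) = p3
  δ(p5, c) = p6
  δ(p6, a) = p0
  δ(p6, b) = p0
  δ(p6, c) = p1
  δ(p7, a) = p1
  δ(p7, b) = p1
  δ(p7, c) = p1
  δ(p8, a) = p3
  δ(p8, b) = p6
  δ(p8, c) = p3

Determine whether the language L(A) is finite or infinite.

finite

The useful states (reachable from p8 and able to reach an accepting state) are {p0, p3, p6, p7, p8}.
Restricted to these states the transition graph has no cycle, so every accepting path has bounded length and L is finite.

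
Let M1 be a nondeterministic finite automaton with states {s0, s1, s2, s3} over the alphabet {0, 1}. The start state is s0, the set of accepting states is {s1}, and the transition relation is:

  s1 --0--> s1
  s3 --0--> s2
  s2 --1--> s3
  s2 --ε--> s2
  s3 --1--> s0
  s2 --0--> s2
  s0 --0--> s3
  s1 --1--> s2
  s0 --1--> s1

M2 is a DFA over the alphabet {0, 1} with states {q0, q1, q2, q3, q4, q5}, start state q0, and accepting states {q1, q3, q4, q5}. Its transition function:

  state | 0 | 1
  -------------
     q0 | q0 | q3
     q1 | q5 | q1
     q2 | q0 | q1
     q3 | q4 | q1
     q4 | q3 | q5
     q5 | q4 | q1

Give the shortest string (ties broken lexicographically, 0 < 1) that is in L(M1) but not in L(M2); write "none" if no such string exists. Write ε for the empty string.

Exploring the product automaton M1 × M2 from the start pair (s0, q0), following both machines on each input symbol, reaches 18 state pairs: (s0, q0), (s3, q0), (s1, q3), (s2, q0), (s0, q3), (s1, q4), (s2, q1), (s3, q3), (s3, q4), (s1, q1), (s2, q5), (s3, q1), (s2, q4), (s0, q1), (s2, q3), (s0, q5), (s1, q5), (s3, q5).
M1 accepts in {s1} and M2 accepts in {q1, q3, q4, q5}. The reachable pairs whose M1-component is accepting are (s1, q3), (s1, q4), (s1, q1), (s1, q5); in each of them the M2-component is accepting too, so the product for L(M1) \ L(M2) (M1-component accepting, M2-component rejecting) has no reachable accepting pair and the difference is empty.
So every string accepted by M1 is also accepted by M2: L(M1) \ L(M2) = ∅ and there is no such string.

none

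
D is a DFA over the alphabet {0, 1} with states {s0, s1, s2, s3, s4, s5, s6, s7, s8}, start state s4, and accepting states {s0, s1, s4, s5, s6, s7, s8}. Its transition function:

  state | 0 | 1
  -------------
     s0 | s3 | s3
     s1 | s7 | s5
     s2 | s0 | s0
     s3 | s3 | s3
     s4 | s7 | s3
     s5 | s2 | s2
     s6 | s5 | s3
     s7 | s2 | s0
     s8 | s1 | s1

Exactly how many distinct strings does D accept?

The useful subgraph on states {s0, s2, s4, s7} is acyclic, so L(D) is finite; the longest accepting path visits 4 useful states, giving maximum string length 3.
Counting accepting paths from s4 by length: 1 of length 0, 1 of length 1, 1 of length 2, 2 of length 3. Total 5.

5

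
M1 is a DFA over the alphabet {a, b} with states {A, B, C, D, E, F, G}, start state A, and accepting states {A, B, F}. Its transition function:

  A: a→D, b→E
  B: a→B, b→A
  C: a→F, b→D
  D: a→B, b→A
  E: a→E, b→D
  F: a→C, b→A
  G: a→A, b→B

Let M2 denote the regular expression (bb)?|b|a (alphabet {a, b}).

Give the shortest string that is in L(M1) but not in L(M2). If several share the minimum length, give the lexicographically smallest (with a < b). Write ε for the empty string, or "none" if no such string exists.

The string aa is accepted by M1 but not by M2.
No shorter string lies in the difference, and aa is the lexicographically first length-2 string in L(M1) \ L(M2).

aa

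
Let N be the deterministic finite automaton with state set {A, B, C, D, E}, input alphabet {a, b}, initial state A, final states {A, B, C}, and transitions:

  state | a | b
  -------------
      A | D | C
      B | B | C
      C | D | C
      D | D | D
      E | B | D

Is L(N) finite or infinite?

infinite

State C is reachable from the start and can reach an accepting state, and it lies on the cycle C → C.
Traversing that cycle any number of times yields accepted strings of unbounded length, so the language is infinite.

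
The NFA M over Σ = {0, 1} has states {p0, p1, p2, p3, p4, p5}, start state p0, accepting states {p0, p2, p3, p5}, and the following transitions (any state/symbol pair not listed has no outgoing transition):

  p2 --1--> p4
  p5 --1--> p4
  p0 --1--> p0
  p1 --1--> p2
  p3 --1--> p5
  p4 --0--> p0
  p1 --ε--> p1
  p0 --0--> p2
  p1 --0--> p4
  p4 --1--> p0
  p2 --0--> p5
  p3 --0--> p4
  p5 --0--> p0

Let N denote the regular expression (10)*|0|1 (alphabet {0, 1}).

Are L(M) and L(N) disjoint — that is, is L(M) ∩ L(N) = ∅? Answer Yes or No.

No

The empty string ε is accepted by both M and N.
Hence L(M) ∩ L(N) ≠ ∅.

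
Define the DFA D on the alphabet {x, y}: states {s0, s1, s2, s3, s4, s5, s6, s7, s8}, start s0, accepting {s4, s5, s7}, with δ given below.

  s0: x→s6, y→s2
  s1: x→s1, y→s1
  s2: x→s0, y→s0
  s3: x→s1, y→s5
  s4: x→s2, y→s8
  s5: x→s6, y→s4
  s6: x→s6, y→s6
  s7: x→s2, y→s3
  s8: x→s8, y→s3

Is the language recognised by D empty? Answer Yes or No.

Yes

The states reachable from the start state are {s0, s2, s6}.
None of the accepting states {s4, s5, s7} is reachable, so no string is accepted and L(D) = ∅.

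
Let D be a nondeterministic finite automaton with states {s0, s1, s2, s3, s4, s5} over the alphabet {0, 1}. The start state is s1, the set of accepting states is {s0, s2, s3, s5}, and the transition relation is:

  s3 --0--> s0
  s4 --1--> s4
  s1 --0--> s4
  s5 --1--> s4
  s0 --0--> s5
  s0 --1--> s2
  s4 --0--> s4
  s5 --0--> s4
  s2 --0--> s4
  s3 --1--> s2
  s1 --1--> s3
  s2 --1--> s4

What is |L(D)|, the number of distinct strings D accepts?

The useful subgraph on states {s0, s1, s2, s3, s5} is acyclic, so L(D) is finite; the longest accepting path visits 4 useful states, giving maximum string length 3.
Counting accepting paths from s1 by length: 1 of length 1, 2 of length 2, 2 of length 3. Total 5.

5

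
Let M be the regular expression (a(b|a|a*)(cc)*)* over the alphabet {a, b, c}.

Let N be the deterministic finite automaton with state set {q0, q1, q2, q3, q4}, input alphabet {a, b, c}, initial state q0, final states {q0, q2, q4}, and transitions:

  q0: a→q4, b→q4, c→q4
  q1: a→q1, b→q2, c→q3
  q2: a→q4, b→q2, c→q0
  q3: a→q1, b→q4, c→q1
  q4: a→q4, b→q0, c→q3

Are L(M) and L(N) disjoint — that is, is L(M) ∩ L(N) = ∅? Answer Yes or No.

The empty string ε is accepted by both M and N.
Hence L(M) ∩ L(N) ≠ ∅.

No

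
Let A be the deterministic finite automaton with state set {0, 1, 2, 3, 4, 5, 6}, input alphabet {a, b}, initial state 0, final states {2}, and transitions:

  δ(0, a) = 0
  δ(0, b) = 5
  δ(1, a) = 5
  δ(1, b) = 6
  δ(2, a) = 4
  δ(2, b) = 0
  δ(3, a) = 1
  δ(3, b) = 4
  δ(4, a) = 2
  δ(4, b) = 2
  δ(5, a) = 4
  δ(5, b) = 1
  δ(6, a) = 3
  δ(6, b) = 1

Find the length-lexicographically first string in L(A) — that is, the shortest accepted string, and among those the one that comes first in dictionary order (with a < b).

baa

A breadth-first search from 0 reaches an accepting state first via the path 0 → 5 → 4 → 2 on input baa.
No string of length < 3 is accepted (BFS exhausts all shorter strings without reaching an accepting state), and baa is the lexicographically least accepting string of length 3.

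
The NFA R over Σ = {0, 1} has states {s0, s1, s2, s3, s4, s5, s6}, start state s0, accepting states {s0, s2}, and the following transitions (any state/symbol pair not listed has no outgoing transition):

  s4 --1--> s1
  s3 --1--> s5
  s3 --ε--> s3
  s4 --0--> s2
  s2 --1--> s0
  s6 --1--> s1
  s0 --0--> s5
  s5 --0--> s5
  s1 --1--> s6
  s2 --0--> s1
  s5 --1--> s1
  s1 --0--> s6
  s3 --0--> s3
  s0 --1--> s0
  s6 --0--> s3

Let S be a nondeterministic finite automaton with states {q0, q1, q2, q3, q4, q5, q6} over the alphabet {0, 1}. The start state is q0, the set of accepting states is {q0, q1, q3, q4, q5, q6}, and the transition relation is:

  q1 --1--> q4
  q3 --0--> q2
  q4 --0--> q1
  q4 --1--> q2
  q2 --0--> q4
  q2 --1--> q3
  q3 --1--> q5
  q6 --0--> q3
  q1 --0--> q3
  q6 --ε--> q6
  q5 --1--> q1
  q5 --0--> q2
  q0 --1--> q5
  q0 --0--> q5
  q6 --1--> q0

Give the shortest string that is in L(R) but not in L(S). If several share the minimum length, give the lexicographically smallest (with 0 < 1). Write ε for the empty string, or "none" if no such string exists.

1111

The string 1111 is accepted by R but not by S.
No shorter string lies in the difference, and 1111 is the lexicographically first length-4 string in L(R) \ L(S).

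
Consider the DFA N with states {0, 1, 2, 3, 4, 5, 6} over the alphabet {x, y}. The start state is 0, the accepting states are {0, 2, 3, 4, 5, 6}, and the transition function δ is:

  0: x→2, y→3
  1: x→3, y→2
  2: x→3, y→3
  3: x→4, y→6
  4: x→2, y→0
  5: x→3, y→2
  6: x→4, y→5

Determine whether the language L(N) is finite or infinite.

infinite

State 0 is reachable from the start and can reach an accepting state, and it lies on the cycle 0 → 2 → 3 → 4 → 0.
Traversing that cycle any number of times yields accepted strings of unbounded length, so the language is infinite.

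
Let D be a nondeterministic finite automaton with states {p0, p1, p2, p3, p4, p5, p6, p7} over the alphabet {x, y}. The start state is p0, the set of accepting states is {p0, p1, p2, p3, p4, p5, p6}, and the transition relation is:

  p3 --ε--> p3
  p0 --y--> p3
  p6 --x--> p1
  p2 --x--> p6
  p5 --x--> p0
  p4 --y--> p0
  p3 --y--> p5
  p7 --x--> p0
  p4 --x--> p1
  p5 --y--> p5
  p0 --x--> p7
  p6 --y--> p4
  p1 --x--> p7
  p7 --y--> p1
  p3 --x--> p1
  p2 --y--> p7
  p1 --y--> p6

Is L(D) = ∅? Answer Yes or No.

No

The empty string ε is accepted: the run p0 ends in the accepting state p0.
Since at least one string is accepted, L(D) is not empty.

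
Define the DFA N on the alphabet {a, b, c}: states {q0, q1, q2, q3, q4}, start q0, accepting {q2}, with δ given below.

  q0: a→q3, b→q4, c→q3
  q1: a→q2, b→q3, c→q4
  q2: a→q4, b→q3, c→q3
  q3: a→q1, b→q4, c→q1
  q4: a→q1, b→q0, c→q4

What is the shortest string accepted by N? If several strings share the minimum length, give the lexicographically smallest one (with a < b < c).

A breadth-first search from q0 reaches an accepting state first via the path q0 → q3 → q1 → q2 on input aaa.
No string of length < 3 is accepted (BFS exhausts all shorter strings without reaching an accepting state), and aaa is the lexicographically least accepting string of length 3.

aaa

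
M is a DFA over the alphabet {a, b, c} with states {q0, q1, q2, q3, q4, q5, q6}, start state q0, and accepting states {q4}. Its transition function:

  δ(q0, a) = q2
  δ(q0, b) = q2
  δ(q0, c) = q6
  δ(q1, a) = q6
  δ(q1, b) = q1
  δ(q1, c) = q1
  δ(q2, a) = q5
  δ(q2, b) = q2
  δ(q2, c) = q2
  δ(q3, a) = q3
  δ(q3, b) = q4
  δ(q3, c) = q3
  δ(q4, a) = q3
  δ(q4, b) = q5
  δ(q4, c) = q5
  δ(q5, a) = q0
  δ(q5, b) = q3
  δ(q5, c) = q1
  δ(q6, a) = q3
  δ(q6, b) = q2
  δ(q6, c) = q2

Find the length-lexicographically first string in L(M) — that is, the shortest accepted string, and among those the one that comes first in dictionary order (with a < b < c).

A breadth-first search from q0 reaches an accepting state first via the path q0 → q6 → q3 → q4 on input cab.
No string of length < 3 is accepted (BFS exhausts all shorter strings without reaching an accepting state), and cab is the lexicographically least accepting string of length 3.

cab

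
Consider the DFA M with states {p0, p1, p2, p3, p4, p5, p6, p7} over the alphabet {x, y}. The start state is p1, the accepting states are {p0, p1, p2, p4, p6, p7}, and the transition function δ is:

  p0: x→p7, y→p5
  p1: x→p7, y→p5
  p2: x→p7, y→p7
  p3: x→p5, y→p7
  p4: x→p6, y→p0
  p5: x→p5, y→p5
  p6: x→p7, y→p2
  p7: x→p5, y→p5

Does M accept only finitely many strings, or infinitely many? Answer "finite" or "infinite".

finite

The useful states (reachable from p1 and able to reach an accepting state) are {p1, p7}.
Restricted to these states the transition graph has no cycle, so every accepting path has bounded length and L is finite.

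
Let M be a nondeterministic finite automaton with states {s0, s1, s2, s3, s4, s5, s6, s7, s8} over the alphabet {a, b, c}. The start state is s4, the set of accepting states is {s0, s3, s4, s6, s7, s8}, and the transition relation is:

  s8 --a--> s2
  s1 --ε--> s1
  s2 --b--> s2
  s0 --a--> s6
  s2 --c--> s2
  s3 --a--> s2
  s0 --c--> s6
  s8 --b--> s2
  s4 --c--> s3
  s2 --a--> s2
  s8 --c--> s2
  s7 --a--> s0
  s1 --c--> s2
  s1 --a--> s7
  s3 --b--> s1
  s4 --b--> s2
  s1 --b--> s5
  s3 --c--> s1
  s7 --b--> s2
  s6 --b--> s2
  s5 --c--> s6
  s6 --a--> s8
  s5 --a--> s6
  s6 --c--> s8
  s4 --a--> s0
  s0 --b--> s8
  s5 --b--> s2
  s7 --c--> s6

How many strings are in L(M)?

46

The useful subgraph on states {s0, s1, s3, s4, s5, s6, s7, s8} is acyclic, so L(M) is finite; the longest accepting path visits 7 useful states, giving maximum string length 6.
Counting accepting paths from s4 by length: 1 of length 0, 2 of length 1, 3 of length 2, 6 of length 3, 8 of length 4, 18 of length 5, 8 of length 6. Total 46.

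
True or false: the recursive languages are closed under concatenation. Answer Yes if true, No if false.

Yes

For an input of length n, try each of the n+1 split points, running the decider for L₁ on the prefix and the decider for L₂ on the suffix; accept if some split succeeds. Finitely many halting sub-runs, so this decides L₁L₂.
So the recursive languages are closed under concatenation.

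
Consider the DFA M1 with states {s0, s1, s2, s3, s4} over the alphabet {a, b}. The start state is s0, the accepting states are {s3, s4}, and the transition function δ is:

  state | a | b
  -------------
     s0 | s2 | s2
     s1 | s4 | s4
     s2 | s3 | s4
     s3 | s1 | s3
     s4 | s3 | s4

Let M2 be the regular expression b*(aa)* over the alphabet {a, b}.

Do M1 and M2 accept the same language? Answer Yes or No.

The string ab is accepted by M1 but rejected by M2.
So L(M1) ≠ L(M2).

No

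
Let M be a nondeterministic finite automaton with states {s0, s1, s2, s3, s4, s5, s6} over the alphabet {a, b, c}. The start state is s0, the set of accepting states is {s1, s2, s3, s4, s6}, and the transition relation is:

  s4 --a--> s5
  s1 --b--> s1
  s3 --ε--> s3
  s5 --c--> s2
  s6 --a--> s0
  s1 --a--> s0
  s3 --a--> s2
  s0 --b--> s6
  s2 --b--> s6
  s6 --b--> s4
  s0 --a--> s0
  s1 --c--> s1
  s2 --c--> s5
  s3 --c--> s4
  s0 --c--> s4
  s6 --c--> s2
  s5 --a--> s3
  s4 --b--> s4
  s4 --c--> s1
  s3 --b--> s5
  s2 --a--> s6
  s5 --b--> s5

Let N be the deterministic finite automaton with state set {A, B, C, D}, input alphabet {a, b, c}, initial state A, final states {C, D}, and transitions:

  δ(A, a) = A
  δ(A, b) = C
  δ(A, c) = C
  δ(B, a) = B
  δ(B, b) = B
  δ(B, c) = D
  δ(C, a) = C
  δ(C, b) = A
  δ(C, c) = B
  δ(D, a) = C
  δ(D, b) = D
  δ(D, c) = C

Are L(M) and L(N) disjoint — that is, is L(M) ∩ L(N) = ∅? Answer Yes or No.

The string b is accepted by both M and N.
Hence L(M) ∩ L(N) ≠ ∅.

No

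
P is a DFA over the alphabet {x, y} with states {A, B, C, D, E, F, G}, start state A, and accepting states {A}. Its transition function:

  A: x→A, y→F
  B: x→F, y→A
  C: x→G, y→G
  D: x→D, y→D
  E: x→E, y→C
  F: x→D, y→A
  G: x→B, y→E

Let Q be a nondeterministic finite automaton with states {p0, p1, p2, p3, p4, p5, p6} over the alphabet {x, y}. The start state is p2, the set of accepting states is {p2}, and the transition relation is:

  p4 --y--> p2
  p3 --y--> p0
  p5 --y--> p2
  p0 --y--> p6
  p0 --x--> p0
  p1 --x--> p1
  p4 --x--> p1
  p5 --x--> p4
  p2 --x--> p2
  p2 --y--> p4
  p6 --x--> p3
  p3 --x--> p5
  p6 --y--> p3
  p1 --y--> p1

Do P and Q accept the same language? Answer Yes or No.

Yes

Exploring the product automaton P × Q from the start pair (A, p2), following both machines on each input symbol, reaches 3 state pairs: (A, p2), (F, p4), (D, p1).
P accepts in {A} and Q accepts in {p2}. In every reachable pair the two components are either both accepting — (A, p2) — or both non-accepting, so no string is accepted by exactly one of the machines: L(P) \ L(Q) and L(Q) \ L(P) are both empty.
Hence every string is accepted by P iff it is accepted by Q, and the two languages coincide.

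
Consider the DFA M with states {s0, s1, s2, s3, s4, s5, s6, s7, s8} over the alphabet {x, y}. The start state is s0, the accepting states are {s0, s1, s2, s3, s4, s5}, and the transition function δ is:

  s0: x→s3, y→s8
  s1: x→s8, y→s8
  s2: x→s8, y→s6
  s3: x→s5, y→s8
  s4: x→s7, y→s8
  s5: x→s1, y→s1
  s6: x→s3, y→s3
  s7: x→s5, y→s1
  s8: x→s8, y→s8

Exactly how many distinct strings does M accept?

5

The useful subgraph on states {s0, s1, s3, s5} is acyclic, so L(M) is finite; the longest accepting path visits 4 useful states, giving maximum string length 3.
Counting accepting paths from s0 by length: 1 of length 0, 1 of length 1, 1 of length 2, 2 of length 3. Total 5.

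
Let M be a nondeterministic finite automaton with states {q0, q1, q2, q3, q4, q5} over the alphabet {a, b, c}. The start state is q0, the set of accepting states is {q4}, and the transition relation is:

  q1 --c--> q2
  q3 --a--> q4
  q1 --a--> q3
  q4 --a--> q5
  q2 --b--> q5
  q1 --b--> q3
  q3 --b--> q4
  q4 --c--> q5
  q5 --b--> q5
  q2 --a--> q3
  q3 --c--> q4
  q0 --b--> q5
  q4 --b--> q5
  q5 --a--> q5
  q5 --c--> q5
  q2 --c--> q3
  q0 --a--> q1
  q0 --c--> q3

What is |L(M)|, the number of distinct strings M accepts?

15

The useful subgraph on states {q0, q1, q2, q3, q4} is acyclic, so L(M) is finite; the longest accepting path visits 5 useful states, giving maximum string length 4.
Counting accepting paths from q0 by length: 3 of length 2, 6 of length 3, 6 of length 4. Total 15.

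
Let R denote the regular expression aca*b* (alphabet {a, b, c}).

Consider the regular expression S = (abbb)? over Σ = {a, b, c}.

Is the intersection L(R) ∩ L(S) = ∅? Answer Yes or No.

Converting the expression R to a DFA (subset construction, then merging equivalent states) gives the minimal DFA with states {r0, r1, r2, r3, r4}, start state r0, accepting states {r3, r4} and transitions r0: a→r1, b→r2, c→r2; r1: a→r2, b→r2, c→r3; r2: a→r2, b→r2, c→r2; r3: a→r3, b→r4, c→r2; r4: a→r2, b→r4, c→r2.
Converting the expression S to a DFA (subset construction, then merging equivalent states) gives the minimal DFA with states {s0, s1, s2, s3, s4, s5}, start state s0, accepting states {s0, s5} and transitions s0: a→s1, b→s2, c→s2; s1: a→s2, b→s3, c→s2; s2: a→s2, b→s2, c→s2; s3: a→s2, b→s4, c→s2; s4: a→s2, b→s5, c→s2; s5: a→s2, b→s2, c→s2.
Exploring the product automaton R × S from the start pair (r0, s0), following both machines on each input symbol, reaches 8 state pairs: (r0, s0), (r1, s1), (r2, s2), (r2, s3), (r3, s2), (r2, s4), (r4, s2), (r2, s5).
R accepts in {r3, r4} and S accepts in {s0, s5}; no reachable pair has both components accepting, so no string drives both machines to acceptance simultaneously and L(R) ∩ L(S) = ∅.
So no string is accepted by both, and the intersection is empty.

Yes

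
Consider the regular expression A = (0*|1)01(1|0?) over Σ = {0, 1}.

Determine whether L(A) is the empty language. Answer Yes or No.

The string 01 matches the expression, so it belongs to L(A).
Since L(A) contains at least one string, it is not empty.

No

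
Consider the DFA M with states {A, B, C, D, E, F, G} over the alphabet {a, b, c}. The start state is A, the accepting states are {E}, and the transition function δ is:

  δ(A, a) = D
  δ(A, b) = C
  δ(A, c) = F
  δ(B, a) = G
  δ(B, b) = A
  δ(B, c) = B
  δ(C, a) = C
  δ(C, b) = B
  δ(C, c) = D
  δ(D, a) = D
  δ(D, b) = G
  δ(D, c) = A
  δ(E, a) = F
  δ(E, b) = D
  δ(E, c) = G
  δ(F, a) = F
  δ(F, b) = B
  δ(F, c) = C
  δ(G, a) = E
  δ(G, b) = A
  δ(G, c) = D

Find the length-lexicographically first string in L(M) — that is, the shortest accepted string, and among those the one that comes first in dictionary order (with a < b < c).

A breadth-first search from A reaches an accepting state first via the path A → D → G → E on input aba.
No string of length < 3 is accepted (BFS exhausts all shorter strings without reaching an accepting state), and aba is the lexicographically least accepting string of length 3.

aba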